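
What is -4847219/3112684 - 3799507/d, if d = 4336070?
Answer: -16422272768059/6748407855940 ≈ -2.4335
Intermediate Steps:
-4847219/3112684 - 3799507/d = -4847219/3112684 - 3799507/4336070 = -16422272768059/6748407855940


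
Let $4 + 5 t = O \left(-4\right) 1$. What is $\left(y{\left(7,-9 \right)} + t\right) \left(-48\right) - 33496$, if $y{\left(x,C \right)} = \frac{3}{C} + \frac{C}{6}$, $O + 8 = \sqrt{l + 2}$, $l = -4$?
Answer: $- \frac{168384}{5} + \frac{192 i \sqrt{2}}{5} \approx -33677.0 + 54.306 i$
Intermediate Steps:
$O = -8 + i \sqrt{2}$ ($O = -8 + \sqrt{-4 + 2} = -8 + \sqrt{-2} = -8 + i \sqrt{2} \approx -8.0 + 1.4142 i$)
$y{\left(x,C \right)} = \frac{3}{C} + \frac{C}{6}$ ($y{\left(x,C \right)} = \frac{3}{C} + C \frac{1}{6} = \frac{3}{C} + \frac{C}{6}$)
$t = \frac{28}{5} - \frac{4 i \sqrt{2}}{5}$ ($t = - \frac{4}{5} + \frac{\left(-8 + i \sqrt{2}\right) \left(-4\right) 1}{5} = - \frac{4}{5} + \frac{\left(32 - 4 i \sqrt{2}\right) 1}{5} = - \frac{4}{5} + \frac{32 - 4 i \sqrt{2}}{5} = - \frac{4}{5} + \left(\frac{32}{5} - \frac{4 i \sqrt{2}}{5}\right) = \frac{28}{5} - \frac{4 i \sqrt{2}}{5} \approx 5.6 - 1.1314 i$)
$\left(y{\left(7,-9 \right)} + t\right) \left(-48\right) - 33496 = \left(\left(\frac{3}{-9} + \frac{1}{6} \left(-9\right)\right) + \left(\frac{28}{5} - \frac{4 i \sqrt{2}}{5}\right)\right) \left(-48\right) - 33496 = \left(\left(3 \left(- \frac{1}{9}\right) - \frac{3}{2}\right) + \left(\frac{28}{5} - \frac{4 i \sqrt{2}}{5}\right)\right) \left(-48\right) - 33496 = \left(\left(- \frac{1}{3} - \frac{3}{2}\right) + \left(\frac{28}{5} - \frac{4 i \sqrt{2}}{5}\right)\right) \left(-48\right) - 33496 = \left(- \frac{11}{6} + \left(\frac{28}{5} - \frac{4 i \sqrt{2}}{5}\right)\right) \left(-48\right) - 33496 = \left(\frac{113}{30} - \frac{4 i \sqrt{2}}{5}\right) \left(-48\right) - 33496 = \left(- \frac{904}{5} + \frac{192 i \sqrt{2}}{5}\right) - 33496 = - \frac{168384}{5} + \frac{192 i \sqrt{2}}{5}$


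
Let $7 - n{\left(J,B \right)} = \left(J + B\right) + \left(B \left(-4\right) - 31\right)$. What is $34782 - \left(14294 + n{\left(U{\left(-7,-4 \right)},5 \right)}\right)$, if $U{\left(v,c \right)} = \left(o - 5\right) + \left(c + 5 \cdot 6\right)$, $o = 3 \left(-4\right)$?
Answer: $20444$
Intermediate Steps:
$o = -12$
$U{\left(v,c \right)} = 13 + c$ ($U{\left(v,c \right)} = \left(-12 - 5\right) + \left(c + 5 \cdot 6\right) = -17 + \left(c + 30\right) = -17 + \left(30 + c\right) = 13 + c$)
$n{\left(J,B \right)} = 38 - J + 3 B$ ($n{\left(J,B \right)} = 7 - \left(\left(J + B\right) + \left(B \left(-4\right) - 31\right)\right) = 7 - \left(\left(B + J\right) - \left(31 + 4 B\right)\right) = 7 - \left(-31 + J - 3 B\right) = 7 + \left(31 - J + 3 B\right) = 38 - J + 3 B$)
$34782 - \left(14294 + n{\left(U{\left(-7,-4 \right)},5 \right)}\right) = 34782 - \left(14294 + \left(38 - \left(13 - 4\right) + 3 \cdot 5\right)\right) = 34782 - \left(14294 + \left(38 - 9 + 15\right)\right) = 34782 - \left(14294 + 44\right) = 34782 - 14338 = 20444$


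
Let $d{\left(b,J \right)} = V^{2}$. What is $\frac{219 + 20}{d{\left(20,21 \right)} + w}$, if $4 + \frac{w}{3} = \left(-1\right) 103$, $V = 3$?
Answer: $- \frac{239}{312} \approx -0.76603$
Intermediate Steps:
$d{\left(b,J \right)} = 9$ ($d{\left(b,J \right)} = 3^{2} = 9$)
$w = -321$ ($w = -12 + 3 \left(\left(-1\right) 103\right) = -12 + 3 \left(-103\right) = -12 - 309 = -321$)
$\frac{219 + 20}{d{\left(20,21 \right)} + w} = \frac{219 + 20}{9 - 321} = \frac{239}{-312} = 239 \left(- \frac{1}{312}\right) = - \frac{239}{312}$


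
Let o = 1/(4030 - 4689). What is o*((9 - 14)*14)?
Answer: 70/659 ≈ 0.10622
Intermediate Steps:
o = -1/659 (o = 1/(-659) = -1/659 ≈ -0.0015175)
o*((9 - 14)*14) = -(9 - 14)*14/659 = -(-5)*14/659 = -1/659*(-70) = 70/659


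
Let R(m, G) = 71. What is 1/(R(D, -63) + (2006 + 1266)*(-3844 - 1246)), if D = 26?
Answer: -1/16654409 ≈ -6.0044e-8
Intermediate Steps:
1/(R(D, -63) + (2006 + 1266)*(-3844 - 1246)) = 1/(71 + (2006 + 1266)*(-3844 - 1246)) = 1/(71 + 3272*(-5090)) = 1/(71 - 16654480) = 1/(-16654409) = -1/16654409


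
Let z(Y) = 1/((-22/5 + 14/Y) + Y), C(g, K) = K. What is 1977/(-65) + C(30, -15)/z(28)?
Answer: -50949/130 ≈ -391.92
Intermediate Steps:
z(Y) = 1/(-22/5 + Y + 14/Y) (z(Y) = 1/((-22*⅕ + 14/Y) + Y) = 1/((-22/5 + 14/Y) + Y) = 1/(-22/5 + Y + 14/Y))
1977/(-65) + C(30, -15)/z(28) = 1977/(-65) - 15/(5*28/(70 - 22*28 + 5*28²)) = 1977*(-1/65) - 15/(5*28/(70 - 616 + 5*784)) = -1977/65 - 15/(5*28/(70 - 616 + 3920)) = -1977/65 - 15/(5*28/3374) = -1977/65 - 15/(5*28*(1/3374)) = -1977/65 - 15/10/241 = -1977/65 - 15*241/10 = -1977/65 - 723/2 = -50949/130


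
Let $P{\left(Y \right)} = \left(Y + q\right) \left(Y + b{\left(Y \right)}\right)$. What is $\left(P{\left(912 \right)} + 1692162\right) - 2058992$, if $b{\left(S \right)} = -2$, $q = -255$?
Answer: $231040$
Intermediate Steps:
$P{\left(Y \right)} = \left(-255 + Y\right) \left(-2 + Y\right)$ ($P{\left(Y \right)} = \left(Y - 255\right) \left(Y - 2\right) = \left(-255 + Y\right) \left(-2 + Y\right)$)
$\left(P{\left(912 \right)} + 1692162\right) - 2058992 = \left(\left(510 + 912^{2} - 234384\right) + 1692162\right) - 2058992 = \left(\left(510 + 831744 - 234384\right) + 1692162\right) - 2058992 = \left(597870 + 1692162\right) - 2058992 = 2290032 - 2058992 = 231040$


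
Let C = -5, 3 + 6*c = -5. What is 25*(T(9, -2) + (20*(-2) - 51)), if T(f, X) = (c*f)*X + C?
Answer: -1800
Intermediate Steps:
c = -4/3 (c = -½ + (⅙)*(-5) = -½ - ⅚ = -4/3 ≈ -1.3333)
T(f, X) = -5 - 4*X*f/3 (T(f, X) = (-4*f/3)*X - 5 = -4*X*f/3 - 5 = -5 - 4*X*f/3)
25*(T(9, -2) + (20*(-2) - 51)) = 25*((-5 - 4/3*(-2)*9) + (20*(-2) - 51)) = 25*((-5 + 24) + (-40 - 51)) = 25*(19 - 91) = 25*(-72) = -1800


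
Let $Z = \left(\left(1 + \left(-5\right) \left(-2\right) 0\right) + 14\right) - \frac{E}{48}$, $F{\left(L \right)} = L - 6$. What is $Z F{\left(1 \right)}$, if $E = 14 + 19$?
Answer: $- \frac{1145}{16} \approx -71.563$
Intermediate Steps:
$E = 33$
$F{\left(L \right)} = -6 + L$
$Z = \frac{229}{16}$ ($Z = \left(\left(1 + \left(-5\right) \left(-2\right) 0\right) + 14\right) - \frac{33}{48} = \left(\left(1 + 10 \cdot 0\right) + 14\right) - 33 \cdot \frac{1}{48} = \left(\left(1 + 0\right) + 14\right) - \frac{11}{16} = \left(1 + 14\right) - \frac{11}{16} = 15 - \frac{11}{16} = \frac{229}{16} \approx 14.313$)
$Z F{\left(1 \right)} = \frac{229 \left(-6 + 1\right)}{16} = \frac{229}{16} \left(-5\right) = - \frac{1145}{16}$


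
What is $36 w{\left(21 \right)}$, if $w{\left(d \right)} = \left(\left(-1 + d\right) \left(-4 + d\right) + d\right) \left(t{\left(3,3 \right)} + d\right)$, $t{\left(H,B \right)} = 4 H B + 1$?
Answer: $753768$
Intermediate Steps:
$t{\left(H,B \right)} = 1 + 4 B H$ ($t{\left(H,B \right)} = 4 B H + 1 = 1 + 4 B H$)
$w{\left(d \right)} = \left(37 + d\right) \left(d + \left(-1 + d\right) \left(-4 + d\right)\right)$ ($w{\left(d \right)} = \left(\left(-1 + d\right) \left(-4 + d\right) + d\right) \left(\left(1 + 4 \cdot 3 \cdot 3\right) + d\right) = \left(d + \left(-1 + d\right) \left(-4 + d\right)\right) \left(\left(1 + 36\right) + d\right) = \left(d + \left(-1 + d\right) \left(-4 + d\right)\right) \left(37 + d\right) = \left(37 + d\right) \left(d + \left(-1 + d\right) \left(-4 + d\right)\right)$)
$36 w{\left(21 \right)} = 36 \left(148 + 21^{3} - 3024 + 33 \cdot 21^{2}\right) = 36 \left(148 + 9261 - 3024 + 33 \cdot 441\right) = 36 \left(148 + 9261 - 3024 + 14553\right) = 36 \cdot 20938 = 753768$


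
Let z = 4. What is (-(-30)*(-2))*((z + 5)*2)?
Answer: -1080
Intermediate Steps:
(-(-30)*(-2))*((z + 5)*2) = (-(-30)*(-2))*((4 + 5)*2) = (-6*10)*(9*2) = -60*18 = -1080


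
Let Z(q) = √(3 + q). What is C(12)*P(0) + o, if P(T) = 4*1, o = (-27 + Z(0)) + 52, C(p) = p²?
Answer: 601 + √3 ≈ 602.73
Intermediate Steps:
o = 25 + √3 (o = (-27 + √(3 + 0)) + 52 = (-27 + √3) + 52 = 25 + √3 ≈ 26.732)
P(T) = 4
C(12)*P(0) + o = 12²*4 + (25 + √3) = 144*4 + (25 + √3) = 576 + (25 + √3) = 601 + √3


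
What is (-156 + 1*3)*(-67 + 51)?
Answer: 2448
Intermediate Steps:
(-156 + 1*3)*(-67 + 51) = (-156 + 3)*(-16) = -153*(-16) = 2448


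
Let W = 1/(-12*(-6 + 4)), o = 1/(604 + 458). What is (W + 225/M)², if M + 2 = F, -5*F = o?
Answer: 821589295697641/64976049216 ≈ 12645.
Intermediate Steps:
o = 1/1062 ≈ 0.00094162
F = -1/5310 (F = -⅕*1/1062 = -1/5310 ≈ -0.00018832)
M = -10621/5310 (M = -2 - 1/5310 = -10621/5310 ≈ -2.0002)
W = 1/24 (W = 1/(-12*(-2)) = 1/24 ≈ 0.041667)
(W + 225/M)² = (1/24 + 225/(-10621/5310))² = (1/24 + 225*(-5310/10621))² = (1/24 - 1194750/10621)² = (-28663379/254904)² = 821589295697641/64976049216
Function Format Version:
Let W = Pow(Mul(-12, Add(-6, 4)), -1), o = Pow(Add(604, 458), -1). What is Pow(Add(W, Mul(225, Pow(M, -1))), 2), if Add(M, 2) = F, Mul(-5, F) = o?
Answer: Rational(821589295697641, 64976049216) ≈ 12645.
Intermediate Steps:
o = Rational(1, 1062) (o = Pow(1062, -1) = Rational(1, 1062) ≈ 0.00094162)
F = Rational(-1, 5310) (F = Mul(Rational(-1, 5), Rational(1, 1062)) = Rational(-1, 5310) ≈ -0.00018832)
M = Rational(-10621, 5310) (M = Add(-2, Rational(-1, 5310)) = Rational(-10621, 5310) ≈ -2.0002)
W = Rational(1, 24) (W = Pow(Mul(-12, -2), -1) = Pow(24, -1) = Rational(1, 24) ≈ 0.041667)
Pow(Add(W, Mul(225, Pow(M, -1))), 2) = Pow(Add(Rational(1, 24), Mul(225, Pow(Rational(-10621, 5310), -1))), 2) = Pow(Add(Rational(1, 24), Mul(225, Rational(-5310, 10621))), 2) = Pow(Add(Rational(1, 24), Rational(-1194750, 10621)), 2) = Pow(Rational(-28663379, 254904), 2) = Rational(821589295697641, 64976049216)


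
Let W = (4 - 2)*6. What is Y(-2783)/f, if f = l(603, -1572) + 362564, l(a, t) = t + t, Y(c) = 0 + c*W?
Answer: -8349/89855 ≈ -0.092916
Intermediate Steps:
W = 12 (W = 2*6 = 12)
Y(c) = 12*c (Y(c) = 0 + c*12 = 0 + 12*c = 12*c)
l(a, t) = 2*t
f = 359420 (f = 2*(-1572) + 362564 = -3144 + 362564 = 359420)
Y(-2783)/f = (12*(-2783))/359420 = -33396*1/359420 = -8349/89855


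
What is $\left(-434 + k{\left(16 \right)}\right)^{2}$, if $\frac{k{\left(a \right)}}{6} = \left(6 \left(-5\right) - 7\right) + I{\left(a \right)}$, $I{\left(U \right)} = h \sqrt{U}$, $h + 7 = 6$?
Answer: $462400$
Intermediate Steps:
$h = -1$ ($h = -7 + 6 = -1$)
$I{\left(U \right)} = - \sqrt{U}$
$k{\left(a \right)} = -222 - 6 \sqrt{a}$ ($k{\left(a \right)} = 6 \left(\left(6 \left(-5\right) - 7\right) - \sqrt{a}\right) = 6 \left(\left(-30 - 7\right) - \sqrt{a}\right) = 6 \left(-37 - \sqrt{a}\right) = -222 - 6 \sqrt{a}$)
$\left(-434 + k{\left(16 \right)}\right)^{2} = \left(-434 - \left(222 + 6 \sqrt{16}\right)\right)^{2} = \left(-434 - 246\right)^{2} = \left(-680\right)^{2} = 462400$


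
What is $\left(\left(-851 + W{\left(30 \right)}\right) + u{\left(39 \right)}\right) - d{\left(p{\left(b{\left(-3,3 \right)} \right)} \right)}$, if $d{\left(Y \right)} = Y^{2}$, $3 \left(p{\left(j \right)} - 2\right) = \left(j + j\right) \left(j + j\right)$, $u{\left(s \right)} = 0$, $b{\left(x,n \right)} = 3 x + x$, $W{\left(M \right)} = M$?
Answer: $-38457$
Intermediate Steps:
$b{\left(x,n \right)} = 4 x$
$p{\left(j \right)} = 2 + \frac{4 j^{2}}{3}$ ($p{\left(j \right)} = 2 + \frac{\left(j + j\right) \left(j + j\right)}{3} = 2 + \frac{2 j 2 j}{3} = 2 + \frac{4 j^{2}}{3}$)
$\left(\left(-851 + W{\left(30 \right)}\right) + u{\left(39 \right)}\right) - d{\left(p{\left(b{\left(-3,3 \right)} \right)} \right)} = \left(\left(-851 + 30\right) + 0\right) - \left(2 + \frac{4 \left(4 \left(-3\right)\right)^{2}}{3}\right)^{2} = \left(-821 + 0\right) - \left(2 + \frac{4 \left(-12\right)^{2}}{3}\right)^{2} = -821 - \left(2 + \frac{4}{3} \cdot 144\right)^{2} = -821 - \left(2 + 192\right)^{2} = -821 - 194^{2} = -821 - 37636 = -38457$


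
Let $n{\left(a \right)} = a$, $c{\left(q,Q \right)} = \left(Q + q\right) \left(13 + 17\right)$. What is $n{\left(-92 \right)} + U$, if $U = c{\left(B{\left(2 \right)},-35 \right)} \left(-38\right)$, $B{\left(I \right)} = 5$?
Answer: $34108$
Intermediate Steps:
$c{\left(q,Q \right)} = 30 Q + 30 q$ ($c{\left(q,Q \right)} = \left(Q + q\right) 30 = 30 Q + 30 q$)
$U = 34200$ ($U = \left(30 \left(-35\right) + 30 \cdot 5\right) \left(-38\right) = \left(-1050 + 150\right) \left(-38\right) = \left(-900\right) \left(-38\right) = 34200$)
$n{\left(-92 \right)} + U = -92 + 34200 = 34108$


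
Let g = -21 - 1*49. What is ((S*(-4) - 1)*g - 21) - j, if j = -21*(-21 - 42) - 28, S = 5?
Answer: 154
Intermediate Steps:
g = -70 (g = -21 - 49 = -70)
j = 1295 (j = -21*(-63) - 28 = 1323 - 28 = 1295)
((S*(-4) - 1)*g - 21) - j = ((5*(-4) - 1)*(-70) - 21) - 1*1295 = ((-20 - 1)*(-70) - 21) - 1295 = (-21*(-70) - 21) - 1295 = (1470 - 21) - 1295 = 1449 - 1295 = 154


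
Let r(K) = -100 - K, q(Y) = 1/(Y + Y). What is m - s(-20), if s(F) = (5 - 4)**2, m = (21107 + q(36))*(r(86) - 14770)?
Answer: -5682177013/18 ≈ -3.1568e+8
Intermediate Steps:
q(Y) = 1/(2*Y)
m = -5682176995/18 (m = (21107 + (1/2)/36)*((-100 - 1*86) - 14770) = (21107 + (1/2)*(1/36))*((-100 - 86) - 14770) = (21107 + 1/72)*(-186 - 14770) = (1519705/72)*(-14956) = -5682176995/18 ≈ -3.1568e+8)
s(F) = 1 (s(F) = 1**2 = 1)
m - s(-20) = -5682176995/18 - 1*1 = -5682176995/18 - 1 = -5682177013/18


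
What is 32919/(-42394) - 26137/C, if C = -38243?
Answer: -150869339/1621273742 ≈ -0.093056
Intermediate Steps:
32919/(-42394) - 26137/C = 32919/(-42394) - 26137/(-38243) = 32919*(-1/42394) - 26137*(-1/38243) = -32919/42394 + 26137/38243 = -150869339/1621273742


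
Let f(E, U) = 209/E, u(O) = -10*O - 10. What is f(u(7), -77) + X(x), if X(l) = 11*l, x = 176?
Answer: 154671/80 ≈ 1933.4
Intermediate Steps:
u(O) = -10 - 10*O
f(u(7), -77) + X(x) = 209/(-10 - 10*7) + 11*176 = 209/(-10 - 70) + 1936 = 209/(-80) + 1936 = 209*(-1/80) + 1936 = -209/80 + 1936 = 154671/80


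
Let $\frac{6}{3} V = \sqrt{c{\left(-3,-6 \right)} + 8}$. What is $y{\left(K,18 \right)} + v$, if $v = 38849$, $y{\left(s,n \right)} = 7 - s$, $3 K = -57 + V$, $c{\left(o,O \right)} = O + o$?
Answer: $38875 - \frac{i}{6} \approx 38875.0 - 0.16667 i$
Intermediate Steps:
$V = \frac{i}{2}$ ($V = \frac{\sqrt{\left(-6 - 3\right) + 8}}{2} = \frac{\sqrt{-9 + 8}}{2} = \frac{\sqrt{-1}}{2} = \frac{i}{2} \approx 0.5 i$)
$K = -19 + \frac{i}{6}$ ($K = \frac{-57 + \frac{i}{2}}{3} = -19 + \frac{i}{6} \approx -19.0 + 0.16667 i$)
$y{\left(K,18 \right)} + v = \left(7 - \left(-19 + \frac{i}{6}\right)\right) + 38849 = \left(7 + \left(19 - \frac{i}{6}\right)\right) + 38849 = \left(26 - \frac{i}{6}\right) + 38849 = 38875 - \frac{i}{6}$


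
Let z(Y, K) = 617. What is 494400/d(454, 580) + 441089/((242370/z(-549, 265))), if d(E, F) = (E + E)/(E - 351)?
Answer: 3147342480251/55017990 ≈ 57206.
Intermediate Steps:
d(E, F) = 2*E/(-351 + E) (d(E, F) = (2*E)/(-351 + E) = 2*E/(-351 + E))
494400/d(454, 580) + 441089/((242370/z(-549, 265))) = 494400/((2*454/(-351 + 454))) + 441089/((242370/617)) = 494400/((2*454/103)) + 441089/((242370*(1/617))) = 494400/((2*454*(1/103))) + 441089/(242370/617) = 494400/(908/103) + 441089*(617/242370) = 494400*(103/908) + 272151913/242370 = 12730800/227 + 272151913/242370 = 3147342480251/55017990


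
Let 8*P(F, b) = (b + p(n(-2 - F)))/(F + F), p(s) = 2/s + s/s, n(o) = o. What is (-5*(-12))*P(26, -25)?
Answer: -5055/1456 ≈ -3.4718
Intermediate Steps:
p(s) = 1 + 2/s (p(s) = 2/s + 1 = 1 + 2/s)
P(F, b) = (b - F/(-2 - F))/(16*F) (P(F, b) = ((b + (2 + (-2 - F))/(-2 - F))/(F + F))/8 = ((b + (-F)/(-2 - F))/((2*F)))/8 = ((b - F/(-2 - F))*(1/(2*F)))/8 = ((b - F/(-2 - F))/(2*F))/8 = (b - F/(-2 - F))/(16*F))
(-5*(-12))*P(26, -25) = (-5*(-12))*((1/16)*(26 - 25*(2 + 26))/(26*(2 + 26))) = 60*((1/16)*(1/26)*(26 - 25*28)/28) = 60*((1/16)*(1/26)*(1/28)*(26 - 700)) = 60*((1/16)*(1/26)*(1/28)*(-674)) = 60*(-337/5824) = -5055/1456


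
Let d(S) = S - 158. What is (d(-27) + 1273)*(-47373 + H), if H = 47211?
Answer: -176256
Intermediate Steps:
d(S) = -158 + S
(d(-27) + 1273)*(-47373 + H) = ((-158 - 27) + 1273)*(-47373 + 47211) = (-185 + 1273)*(-162) = 1088*(-162) = -176256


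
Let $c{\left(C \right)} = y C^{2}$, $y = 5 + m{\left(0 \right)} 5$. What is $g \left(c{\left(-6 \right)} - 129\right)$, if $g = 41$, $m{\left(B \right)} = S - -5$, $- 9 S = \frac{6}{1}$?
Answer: $34071$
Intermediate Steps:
$S = - \frac{2}{3}$ ($S = - \frac{6 \cdot 1^{-1}}{9} = - \frac{6 \cdot 1}{9} = \left(- \frac{1}{9}\right) 6 = - \frac{2}{3} \approx -0.66667$)
$m{\left(B \right)} = \frac{13}{3}$ ($m{\left(B \right)} = - \frac{2}{3} - -5 = - \frac{2}{3} + 5 = \frac{13}{3}$)
$y = \frac{80}{3}$ ($y = 5 + \frac{13}{3} \cdot 5 = 5 + \frac{65}{3} = \frac{80}{3} \approx 26.667$)
$c{\left(C \right)} = \frac{80 C^{2}}{3}$
$g \left(c{\left(-6 \right)} - 129\right) = 41 \left(\frac{80 \left(-6\right)^{2}}{3} - 129\right) = 41 \left(\frac{80}{3} \cdot 36 - 129\right) = 41 \left(960 - 129\right) = 41 \cdot 831 = 34071$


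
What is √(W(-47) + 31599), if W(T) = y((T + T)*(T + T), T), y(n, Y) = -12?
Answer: √31587 ≈ 177.73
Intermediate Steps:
W(T) = -12
√(W(-47) + 31599) = √(-12 + 31599) = √31587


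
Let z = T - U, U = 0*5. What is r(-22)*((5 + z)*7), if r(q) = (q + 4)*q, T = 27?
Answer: 88704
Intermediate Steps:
U = 0
z = 27 (z = 27 - 1*0 = 27 + 0 = 27)
r(q) = q*(4 + q) (r(q) = (4 + q)*q = q*(4 + q))
r(-22)*((5 + z)*7) = (-22*(4 - 22))*((5 + 27)*7) = (-22*(-18))*(32*7) = 396*224 = 88704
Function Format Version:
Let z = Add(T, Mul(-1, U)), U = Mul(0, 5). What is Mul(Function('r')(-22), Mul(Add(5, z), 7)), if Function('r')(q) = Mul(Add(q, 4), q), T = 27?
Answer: 88704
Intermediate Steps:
U = 0
z = 27 (z = Add(27, Mul(-1, 0)) = Add(27, 0) = 27)
Function('r')(q) = Mul(q, Add(4, q)) (Function('r')(q) = Mul(Add(4, q), q) = Mul(q, Add(4, q)))
Mul(Function('r')(-22), Mul(Add(5, z), 7)) = Mul(Mul(-22, Add(4, -22)), Mul(Add(5, 27), 7)) = Mul(Mul(-22, -18), Mul(32, 7)) = Mul(396, 224) = 88704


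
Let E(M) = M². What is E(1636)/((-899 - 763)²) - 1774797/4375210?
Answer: 1701952424923/3021349392810 ≈ 0.56331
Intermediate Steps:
E(1636)/((-899 - 763)²) - 1774797/4375210 = 1636²/((-899 - 763)²) - 1774797/4375210 = 2676496/((-1662)²) - 1774797*1/4375210 = 2676496/2762244 - 1774797/4375210 = 2676496*(1/2762244) - 1774797/4375210 = 669124/690561 - 1774797/4375210 = 1701952424923/3021349392810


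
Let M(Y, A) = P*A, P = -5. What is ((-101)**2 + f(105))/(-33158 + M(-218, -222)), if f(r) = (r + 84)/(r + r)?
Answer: -102019/320480 ≈ -0.31833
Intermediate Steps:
M(Y, A) = -5*A
f(r) = (84 + r)/(2*r) (f(r) = (84 + r)/((2*r)) = (84 + r)*(1/(2*r)) = (84 + r)/(2*r))
((-101)**2 + f(105))/(-33158 + M(-218, -222)) = ((-101)**2 + (1/2)*(84 + 105)/105)/(-33158 - 5*(-222)) = (10201 + (1/2)*(1/105)*189)/(-33158 + 1110) = (10201 + 9/10)/(-32048) = (102019/10)*(-1/32048) = -102019/320480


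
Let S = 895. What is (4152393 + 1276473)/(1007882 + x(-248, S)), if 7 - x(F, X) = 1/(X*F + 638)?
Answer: 1201527480852/223068009259 ≈ 5.3864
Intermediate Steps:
x(F, X) = 7 - 1/(638 + F*X) (x(F, X) = 7 - 1/(X*F + 638) = 7 - 1/(F*X + 638) = 7 - 1/(638 + F*X))
(4152393 + 1276473)/(1007882 + x(-248, S)) = (4152393 + 1276473)/(1007882 + (4465 + 7*(-248)*895)/(638 - 248*895)) = 5428866/(1007882 + (4465 - 1553720)/(638 - 221960)) = 5428866/(1007882 - 1549255/(-221322)) = 5428866/(1007882 - 1/221322*(-1549255)) = 5428866/(1007882 + 1549255/221322) = 5428866/(223068009259/221322) = 5428866*(221322/223068009259) = 1201527480852/223068009259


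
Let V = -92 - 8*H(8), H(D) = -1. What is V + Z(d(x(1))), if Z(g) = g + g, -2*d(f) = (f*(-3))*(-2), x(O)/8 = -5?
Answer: 156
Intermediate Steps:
x(O) = -40 (x(O) = 8*(-5) = -40)
d(f) = -3*f (d(f) = -f*(-3)*(-2)/2 = -(-3*f)*(-2)/2 = -3*f)
V = -84 (V = -92 - 8*(-1) = -92 + 8 = -84)
Z(g) = 2*g
V + Z(d(x(1))) = -84 + 2*(-3*(-40)) = -84 + 2*120 = -84 + 240 = 156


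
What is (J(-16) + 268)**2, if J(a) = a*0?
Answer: 71824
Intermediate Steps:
J(a) = 0
(J(-16) + 268)**2 = (0 + 268)**2 = 268**2 = 71824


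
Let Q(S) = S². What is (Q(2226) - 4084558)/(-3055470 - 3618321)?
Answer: -870518/6673791 ≈ -0.13044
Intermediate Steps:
(Q(2226) - 4084558)/(-3055470 - 3618321) = (2226² - 4084558)/(-3055470 - 3618321) = (4955076 - 4084558)/(-6673791) = 870518*(-1/6673791) = -870518/6673791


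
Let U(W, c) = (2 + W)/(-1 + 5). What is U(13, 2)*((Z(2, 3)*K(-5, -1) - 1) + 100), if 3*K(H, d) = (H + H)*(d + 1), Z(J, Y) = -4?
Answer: 1485/4 ≈ 371.25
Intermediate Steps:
U(W, c) = ½ + W/4 (U(W, c) = (2 + W)/4 = (2 + W)*(¼) = ½ + W/4)
K(H, d) = 2*H*(1 + d)/3 (K(H, d) = ((H + H)*(d + 1))/3 = ((2*H)*(1 + d))/3 = (2*H*(1 + d))/3 = 2*H*(1 + d)/3)
U(13, 2)*((Z(2, 3)*K(-5, -1) - 1) + 100) = (½ + (¼)*13)*((-8*(-5)*(1 - 1)/3 - 1) + 100) = (½ + 13/4)*((-8*(-5)*0/3 - 1) + 100) = 15*((-4*0 - 1) + 100)/4 = 15*((0 - 1) + 100)/4 = 15*(-1 + 100)/4 = (15/4)*99 = 1485/4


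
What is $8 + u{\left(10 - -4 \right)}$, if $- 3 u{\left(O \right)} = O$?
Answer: $\frac{10}{3} \approx 3.3333$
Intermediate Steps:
$u{\left(O \right)} = - \frac{O}{3}$
$8 + u{\left(10 - -4 \right)} = 8 - \frac{10 - -4}{3} = 8 - \frac{10 + 4}{3} = 8 - \frac{14}{3} = \frac{10}{3}$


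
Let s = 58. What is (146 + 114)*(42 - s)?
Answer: -4160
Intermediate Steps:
(146 + 114)*(42 - s) = (146 + 114)*(42 - 1*58) = 260*(42 - 58) = 260*(-16) = -4160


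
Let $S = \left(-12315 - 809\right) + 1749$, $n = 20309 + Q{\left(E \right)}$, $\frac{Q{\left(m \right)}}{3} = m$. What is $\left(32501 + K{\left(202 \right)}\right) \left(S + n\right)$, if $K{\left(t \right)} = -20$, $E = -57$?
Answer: $284631003$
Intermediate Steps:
$Q{\left(m \right)} = 3 m$
$n = 20138$ ($n = 20309 + 3 \left(-57\right) = 20309 - 171 = 20138$)
$S = -11375$ ($S = -13124 + 1749 = -11375$)
$\left(32501 + K{\left(202 \right)}\right) \left(S + n\right) = \left(32501 - 20\right) \left(-11375 + 20138\right) = 32481 \cdot 8763 = 284631003$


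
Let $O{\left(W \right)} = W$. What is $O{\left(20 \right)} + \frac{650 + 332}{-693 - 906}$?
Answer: $\frac{30998}{1599} \approx 19.386$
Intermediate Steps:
$O{\left(20 \right)} + \frac{650 + 332}{-693 - 906} = 20 + \frac{650 + 332}{-693 - 906} = 20 + \frac{1}{-1599} \cdot 982 = 20 - \frac{982}{1599} = \frac{30998}{1599}$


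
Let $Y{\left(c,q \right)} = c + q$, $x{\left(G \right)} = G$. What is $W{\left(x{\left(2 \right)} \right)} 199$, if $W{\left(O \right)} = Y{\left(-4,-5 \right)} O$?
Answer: $-3582$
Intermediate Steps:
$W{\left(O \right)} = - 9 O$ ($W{\left(O \right)} = \left(-4 - 5\right) O = - 9 O$)
$W{\left(x{\left(2 \right)} \right)} 199 = \left(-9\right) 2 \cdot 199 = \left(-18\right) 199 = -3582$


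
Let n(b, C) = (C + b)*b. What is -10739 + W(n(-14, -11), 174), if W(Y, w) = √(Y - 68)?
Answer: -10739 + √282 ≈ -10722.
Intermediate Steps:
n(b, C) = b*(C + b)
W(Y, w) = √(-68 + Y)
-10739 + W(n(-14, -11), 174) = -10739 + √(-68 - 14*(-11 - 14)) = -10739 + √(-68 - 14*(-25)) = -10739 + √(-68 + 350) = -10739 + √282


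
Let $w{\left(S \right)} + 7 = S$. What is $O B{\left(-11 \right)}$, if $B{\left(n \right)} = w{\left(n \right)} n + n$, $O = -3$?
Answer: $-561$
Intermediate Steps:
$w{\left(S \right)} = -7 + S$
$B{\left(n \right)} = n + n \left(-7 + n\right)$ ($B{\left(n \right)} = \left(-7 + n\right) n + n = n \left(-7 + n\right) + n = n + n \left(-7 + n\right)$)
$O B{\left(-11 \right)} = - 3 \left(- 11 \left(-6 - 11\right)\right) = - 3 \left(\left(-11\right) \left(-17\right)\right) = \left(-3\right) 187 = -561$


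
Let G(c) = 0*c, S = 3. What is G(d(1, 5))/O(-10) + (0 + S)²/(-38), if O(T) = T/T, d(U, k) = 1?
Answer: -9/38 ≈ -0.23684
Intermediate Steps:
G(c) = 0
O(T) = 1
G(d(1, 5))/O(-10) + (0 + S)²/(-38) = 0/1 + (0 + 3)²/(-38) = 0*1 + 3²*(-1/38) = 0 + 9*(-1/38) = 0 - 9/38 = -9/38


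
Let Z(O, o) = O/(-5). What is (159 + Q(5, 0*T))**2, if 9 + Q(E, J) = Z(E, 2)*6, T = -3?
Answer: 20736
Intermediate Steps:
Z(O, o) = -O/5 (Z(O, o) = O*(-1/5) = -O/5)
Q(E, J) = -9 - 6*E/5 (Q(E, J) = -9 - E/5*6 = -9 - 6*E/5)
(159 + Q(5, 0*T))**2 = (159 + (-9 - 6/5*5))**2 = (159 + (-9 - 6))**2 = (159 - 15)**2 = 144**2 = 20736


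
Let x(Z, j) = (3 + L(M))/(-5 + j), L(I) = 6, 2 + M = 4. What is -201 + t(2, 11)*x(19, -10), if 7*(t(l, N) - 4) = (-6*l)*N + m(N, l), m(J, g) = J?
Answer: -6756/35 ≈ -193.03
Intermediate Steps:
M = 2 (M = -2 + 4 = 2)
x(Z, j) = 9/(-5 + j) (x(Z, j) = (3 + 6)/(-5 + j) = 9/(-5 + j))
t(l, N) = 4 + N/7 - 6*N*l/7 (t(l, N) = 4 + ((-6*l)*N + N)/7 = 4 + (-6*N*l + N)/7 = 4 + (N - 6*N*l)/7 = 4 + (N/7 - 6*N*l/7) = 4 + N/7 - 6*N*l/7)
-201 + t(2, 11)*x(19, -10) = -201 + (4 + (⅐)*11 - 6/7*11*2)*(9/(-5 - 10)) = -201 + (4 + 11/7 - 132/7)*(9/(-15)) = -201 - 837*(-1)/(7*15) = -201 - 93/7*(-⅗) = -201 + 279/35 = -6756/35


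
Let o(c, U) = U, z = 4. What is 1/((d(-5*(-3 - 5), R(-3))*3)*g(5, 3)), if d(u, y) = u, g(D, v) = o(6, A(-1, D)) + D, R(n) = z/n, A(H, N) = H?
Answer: 1/480 ≈ 0.0020833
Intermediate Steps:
R(n) = 4/n
g(D, v) = -1 + D
1/((d(-5*(-3 - 5), R(-3))*3)*g(5, 3)) = 1/((-5*(-3 - 5)*3)*(-1 + 5)) = 1/((-5*(-8)*3)*4) = 1/((40*3)*4) = 1/(120*4) = 1/480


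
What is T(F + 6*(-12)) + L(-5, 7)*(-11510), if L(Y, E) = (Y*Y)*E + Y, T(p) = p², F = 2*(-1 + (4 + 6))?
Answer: -1953784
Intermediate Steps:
F = 18 (F = 2*(-1 + 10) = 2*9 = 18)
L(Y, E) = Y + E*Y² (L(Y, E) = Y²*E + Y = E*Y² + Y = Y + E*Y²)
T(F + 6*(-12)) + L(-5, 7)*(-11510) = (18 + 6*(-12))² - 5*(1 + 7*(-5))*(-11510) = (18 - 72)² - 5*(1 - 35)*(-11510) = (-54)² - 5*(-34)*(-11510) = 2916 + 170*(-11510) = 2916 - 1956700 = -1953784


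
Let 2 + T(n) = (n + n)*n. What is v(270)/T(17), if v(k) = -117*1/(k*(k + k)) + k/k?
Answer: 16187/9331200 ≈ 0.0017347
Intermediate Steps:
T(n) = -2 + 2*n² (T(n) = -2 + (n + n)*n = -2 + (2*n)*n = -2 + 2*n²)
v(k) = 1 - 117/(2*k²) (v(k) = -117*1/(2*k²) + 1 = -117/(2*k²) + 1 = 1 - 117/(2*k²))
v(270)/T(17) = (1 - 117/2/270²)/(-2 + 2*17²) = (1 - 117/2*1/72900)/(-2 + 2*289) = (1 - 13/16200)/(-2 + 578) = (16187/16200)/576 = (16187/16200)*(1/576) = 16187/9331200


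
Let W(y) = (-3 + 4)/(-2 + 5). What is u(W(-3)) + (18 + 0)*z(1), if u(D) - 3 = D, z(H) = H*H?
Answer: 64/3 ≈ 21.333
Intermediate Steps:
z(H) = H²
W(y) = ⅓ (W(y) = 1/3 = 1*(⅓) = ⅓)
u(D) = 3 + D
u(W(-3)) + (18 + 0)*z(1) = (3 + ⅓) + (18 + 0)*1² = 10/3 + 18*1 = 10/3 + 18 = 64/3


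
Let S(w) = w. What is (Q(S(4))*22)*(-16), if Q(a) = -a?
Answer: 1408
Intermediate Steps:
(Q(S(4))*22)*(-16) = (-1*4*22)*(-16) = -4*22*(-16) = -88*(-16) = 1408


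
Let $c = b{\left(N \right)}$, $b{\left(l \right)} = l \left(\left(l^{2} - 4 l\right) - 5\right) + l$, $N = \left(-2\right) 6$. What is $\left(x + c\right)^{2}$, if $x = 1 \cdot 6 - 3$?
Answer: $5076009$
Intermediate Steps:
$N = -12$
$b{\left(l \right)} = l + l \left(-5 + l^{2} - 4 l\right)$ ($b{\left(l \right)} = l \left(-5 + l^{2} - 4 l\right) + l = l + l \left(-5 + l^{2} - 4 l\right)$)
$x = 3$ ($x = 6 - 3 = 3$)
$c = -2256$ ($c = - 12 \left(-4 + \left(-12\right)^{2} - -48\right) = - 12 \left(-4 + 144 + 48\right) = \left(-12\right) 188 = -2256$)
$\left(x + c\right)^{2} = \left(3 - 2256\right)^{2} = \left(-2253\right)^{2} = 5076009$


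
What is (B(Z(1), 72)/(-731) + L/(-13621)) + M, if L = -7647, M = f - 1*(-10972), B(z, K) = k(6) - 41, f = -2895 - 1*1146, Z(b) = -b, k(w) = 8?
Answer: 69017666831/9956951 ≈ 6931.6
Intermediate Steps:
f = -4041 (f = -2895 - 1146 = -4041)
B(z, K) = -33 (B(z, K) = 8 - 41 = -33)
M = 6931 (M = -4041 - 1*(-10972) = -4041 + 10972 = 6931)
(B(Z(1), 72)/(-731) + L/(-13621)) + M = (-33/(-731) - 7647/(-13621)) + 6931 = (-33*(-1/731) - 7647*(-1/13621)) + 6931 = (33/731 + 7647/13621) + 6931 = 6039450/9956951 + 6931 = 69017666831/9956951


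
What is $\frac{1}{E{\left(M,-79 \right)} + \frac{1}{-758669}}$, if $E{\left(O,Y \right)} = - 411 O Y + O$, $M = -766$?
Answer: $- \frac{758669}{18869630541381} \approx -4.0206 \cdot 10^{-8}$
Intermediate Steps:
$E{\left(O,Y \right)} = O - 411 O Y$ ($E{\left(O,Y \right)} = - 411 O Y + O = O - 411 O Y$)
$\frac{1}{E{\left(M,-79 \right)} + \frac{1}{-758669}} = \frac{1}{- 766 \left(1 - -32469\right) + \frac{1}{-758669}} = \frac{1}{- 766 \left(1 + 32469\right) - \frac{1}{758669}} = \frac{1}{\left(-766\right) 32470 - \frac{1}{758669}} = \frac{1}{-24872020 - \frac{1}{758669}} = \frac{1}{- \frac{18869630541381}{758669}} = - \frac{758669}{18869630541381}$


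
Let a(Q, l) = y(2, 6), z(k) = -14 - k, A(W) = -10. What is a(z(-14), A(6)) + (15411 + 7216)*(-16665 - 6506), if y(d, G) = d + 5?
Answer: -524290210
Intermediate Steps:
y(d, G) = 5 + d
a(Q, l) = 7 (a(Q, l) = 5 + 2 = 7)
a(z(-14), A(6)) + (15411 + 7216)*(-16665 - 6506) = 7 + (15411 + 7216)*(-16665 - 6506) = 7 + 22627*(-23171) = 7 - 524290217 = -524290210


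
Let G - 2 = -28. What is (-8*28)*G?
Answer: 5824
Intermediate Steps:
G = -26 (G = 2 - 28 = -26)
(-8*28)*G = -8*28*(-26) = -224*(-26) = 5824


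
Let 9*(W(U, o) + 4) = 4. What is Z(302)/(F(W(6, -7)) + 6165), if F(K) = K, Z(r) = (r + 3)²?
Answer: 837225/55453 ≈ 15.098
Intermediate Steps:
W(U, o) = -32/9 (W(U, o) = -4 + (⅑)*4 = -4 + 4/9 = -32/9)
Z(r) = (3 + r)²
Z(302)/(F(W(6, -7)) + 6165) = (3 + 302)²/(-32/9 + 6165) = 305²/(55453/9) = 93025*(9/55453) = 837225/55453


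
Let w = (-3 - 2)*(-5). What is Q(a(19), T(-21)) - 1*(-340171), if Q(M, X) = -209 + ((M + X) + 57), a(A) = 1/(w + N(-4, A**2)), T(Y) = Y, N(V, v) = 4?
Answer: 9859943/29 ≈ 3.4000e+5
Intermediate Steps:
w = 25 (w = -5*(-5) = 25)
a(A) = 1/29 (a(A) = 1/(25 + 4) = 1/29)
Q(M, X) = -152 + M + X (Q(M, X) = -209 + (57 + M + X) = -152 + M + X)
Q(a(19), T(-21)) - 1*(-340171) = (-152 + 1/29 - 21) - 1*(-340171) = -5016/29 + 340171 = 9859943/29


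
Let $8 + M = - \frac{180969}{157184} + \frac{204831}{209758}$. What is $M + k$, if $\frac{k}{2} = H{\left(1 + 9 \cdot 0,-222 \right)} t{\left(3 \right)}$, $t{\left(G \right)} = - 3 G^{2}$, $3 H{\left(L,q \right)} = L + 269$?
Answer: $- \frac{80253325752647}{16485300736} \approx -4868.2$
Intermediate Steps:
$H{\left(L,q \right)} = \frac{269}{3} + \frac{L}{3}$ ($H{\left(L,q \right)} = \frac{L + 269}{3} = \frac{269 + L}{3} = \frac{269}{3} + \frac{L}{3}$)
$M = - \frac{134764175687}{16485300736}$ ($M = -8 + \left(- \frac{180969}{157184} + \frac{204831}{209758}\right) = -8 - \frac{2881769799}{16485300736} = - \frac{134764175687}{16485300736} \approx -8.1748$)
$k = -4860$ ($k = 2 \left(\frac{269}{3} + \frac{1 + 9 \cdot 0}{3}\right) \left(- 3 \cdot 3^{2}\right) = 2 \left(\frac{269}{3} + \frac{1 + 0}{3}\right) \left(\left(-3\right) 9\right) = 2 \left(\frac{269}{3} + \frac{1}{3} \cdot 1\right) \left(-27\right) = 2 \left(\frac{269}{3} + \frac{1}{3}\right) \left(-27\right) = 2 \cdot 90 \left(-27\right) = 2 \left(-2430\right) = -4860$)
$M + k = - \frac{134764175687}{16485300736} - 4860 = - \frac{80253325752647}{16485300736}$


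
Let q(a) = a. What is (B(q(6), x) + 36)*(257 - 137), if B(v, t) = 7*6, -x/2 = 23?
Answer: 9360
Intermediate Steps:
x = -46 (x = -2*23 = -46)
B(v, t) = 42
(B(q(6), x) + 36)*(257 - 137) = (42 + 36)*(257 - 137) = 78*120 = 9360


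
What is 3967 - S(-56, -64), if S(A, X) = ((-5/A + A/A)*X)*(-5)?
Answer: 25329/7 ≈ 3618.4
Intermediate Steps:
S(A, X) = -5*X*(1 - 5/A) (S(A, X) = ((-5/A + 1)*X)*(-5) = ((1 - 5/A)*X)*(-5) = (X*(1 - 5/A))*(-5) = -5*X*(1 - 5/A))
3967 - S(-56, -64) = 3967 - 5*(-64)*(5 - 1*(-56))/(-56) = 3967 - 5*(-64)*(-1)*(5 + 56)/56 = 3967 - 5*(-64)*(-1)*61/56 = 3967 - 1*2440/7 = 3967 - 2440/7 = 25329/7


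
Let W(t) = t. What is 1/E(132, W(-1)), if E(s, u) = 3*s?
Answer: 1/396 ≈ 0.0025253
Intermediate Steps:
1/E(132, W(-1)) = 1/(3*132) = 1/396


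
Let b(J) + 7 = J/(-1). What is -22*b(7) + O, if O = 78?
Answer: 386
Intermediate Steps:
b(J) = -7 - J (b(J) = -7 + J/(-1) = -7 + J*(-1) = -7 - J)
-22*b(7) + O = -22*(-7 - 1*7) + 78 = -22*(-7 - 7) + 78 = -22*(-14) + 78 = 308 + 78 = 386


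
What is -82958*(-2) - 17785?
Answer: 148131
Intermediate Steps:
-82958*(-2) - 17785 = 165916 - 17785 = 148131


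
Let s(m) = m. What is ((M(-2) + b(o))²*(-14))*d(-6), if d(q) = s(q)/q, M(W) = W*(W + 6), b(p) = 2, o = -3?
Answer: -504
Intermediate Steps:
M(W) = W*(6 + W)
d(q) = 1 (d(q) = q/q = 1)
((M(-2) + b(o))²*(-14))*d(-6) = ((-2*(6 - 2) + 2)²*(-14))*1 = ((-2*4 + 2)²*(-14))*1 = ((-8 + 2)²*(-14))*1 = ((-6)²*(-14))*1 = (36*(-14))*1 = -504*1 = -504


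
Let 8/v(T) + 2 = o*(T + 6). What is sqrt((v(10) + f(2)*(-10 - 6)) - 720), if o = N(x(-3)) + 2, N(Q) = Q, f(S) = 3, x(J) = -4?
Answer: 2*I*sqrt(55505)/17 ≈ 27.717*I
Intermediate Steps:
o = -2 (o = -4 + 2 = -2)
v(T) = 8/(-14 - 2*T) (v(T) = 8/(-2 - 2*(T + 6)) = 8/(-2 - 2*(6 + T)) = 8/(-2 + (-12 - 2*T)) = 8/(-14 - 2*T))
sqrt((v(10) + f(2)*(-10 - 6)) - 720) = sqrt((4/(-7 - 1*10) + 3*(-10 - 6)) - 720) = sqrt((4/(-7 - 10) + 3*(-16)) - 720) = sqrt((4/(-17) - 48) - 720) = sqrt((4*(-1/17) - 48) - 720) = sqrt((-4/17 - 48) - 720) = sqrt(-820/17 - 720) = sqrt(-13060/17) = 2*I*sqrt(55505)/17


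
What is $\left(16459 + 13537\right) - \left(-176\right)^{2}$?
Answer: $-980$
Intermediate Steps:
$\left(16459 + 13537\right) - \left(-176\right)^{2} = 29996 - 30976 = -980$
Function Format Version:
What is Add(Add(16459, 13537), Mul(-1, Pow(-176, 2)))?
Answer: -980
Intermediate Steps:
Add(Add(16459, 13537), Mul(-1, Pow(-176, 2))) = Add(29996, Mul(-1, 30976)) = Add(29996, -30976) = -980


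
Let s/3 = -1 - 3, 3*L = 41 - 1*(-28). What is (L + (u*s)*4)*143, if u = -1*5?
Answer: 37609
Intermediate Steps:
L = 23 (L = (41 - 1*(-28))/3 = (41 + 28)/3 = (⅓)*69 = 23)
s = -12 (s = 3*(-1 - 3) = 3*(-4) = -12)
u = -5
(L + (u*s)*4)*143 = (23 - 5*(-12)*4)*143 = (23 + 60*4)*143 = (23 + 240)*143 = 263*143 = 37609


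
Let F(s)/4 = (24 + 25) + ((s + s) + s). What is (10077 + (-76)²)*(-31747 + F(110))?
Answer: -479252043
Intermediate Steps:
F(s) = 196 + 12*s (F(s) = 4*((24 + 25) + ((s + s) + s)) = 4*(49 + (2*s + s)) = 4*(49 + 3*s) = 196 + 12*s)
(10077 + (-76)²)*(-31747 + F(110)) = (10077 + (-76)²)*(-31747 + (196 + 12*110)) = (10077 + 5776)*(-31747 + (196 + 1320)) = 15853*(-31747 + 1516) = 15853*(-30231) = -479252043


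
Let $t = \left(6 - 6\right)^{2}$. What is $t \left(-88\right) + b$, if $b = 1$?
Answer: $1$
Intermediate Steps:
$t = 0$ ($t = 0^{2} = 0$)
$t \left(-88\right) + b = 0 \left(-88\right) + 1 = 0 + 1 = 1$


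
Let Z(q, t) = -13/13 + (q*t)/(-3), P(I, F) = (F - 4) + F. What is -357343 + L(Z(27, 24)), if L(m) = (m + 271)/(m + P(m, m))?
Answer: -234059719/655 ≈ -3.5734e+5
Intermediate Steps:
P(I, F) = -4 + 2*F (P(I, F) = (-4 + F) + F = -4 + 2*F)
Z(q, t) = -1 - q*t/3 (Z(q, t) = -13*1/13 + (q*t)*(-⅓) = -1 - q*t/3)
L(m) = (271 + m)/(-4 + 3*m) (L(m) = (m + 271)/(m + (-4 + 2*m)) = (271 + m)/(-4 + 3*m))
-357343 + L(Z(27, 24)) = -357343 + (271 + (-1 - ⅓*27*24))/(-4 + 3*(-1 - ⅓*27*24)) = -357343 + (271 + (-1 - 216))/(-4 + 3*(-1 - 216)) = -357343 + (271 - 217)/(-4 + 3*(-217)) = -357343 + 54/(-4 - 651) = -357343 + 54/(-655) = -357343 - 1/655*54 = -357343 - 54/655 = -234059719/655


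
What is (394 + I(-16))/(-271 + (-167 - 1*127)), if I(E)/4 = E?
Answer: -66/113 ≈ -0.58407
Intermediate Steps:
I(E) = 4*E
(394 + I(-16))/(-271 + (-167 - 1*127)) = (394 + 4*(-16))/(-271 + (-167 - 1*127)) = (394 - 64)/(-271 + (-167 - 127)) = 330/(-271 - 294) = 330/(-565) = 330*(-1/565) = -66/113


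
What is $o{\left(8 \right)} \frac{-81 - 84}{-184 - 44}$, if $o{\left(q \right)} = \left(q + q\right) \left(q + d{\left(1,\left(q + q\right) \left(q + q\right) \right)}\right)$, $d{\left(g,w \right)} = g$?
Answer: $\frac{1980}{19} \approx 104.21$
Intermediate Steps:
$o{\left(q \right)} = 2 q \left(1 + q\right)$ ($o{\left(q \right)} = \left(q + q\right) \left(q + 1\right) = 2 q \left(1 + q\right)$)
$o{\left(8 \right)} \frac{-81 - 84}{-184 - 44} = 2 \cdot 8 \left(1 + 8\right) \frac{-81 - 84}{-184 - 44} = 2 \cdot 8 \cdot 9 \left(- \frac{165}{-228}\right) = 144 \left(\left(-165\right) \left(- \frac{1}{228}\right)\right) = 144 \cdot \frac{55}{76} = \frac{1980}{19}$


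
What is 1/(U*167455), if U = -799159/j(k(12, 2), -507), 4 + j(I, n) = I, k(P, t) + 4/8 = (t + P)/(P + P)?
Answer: 47/1605878044140 ≈ 2.9267e-11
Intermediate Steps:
k(P, t) = -½ + (P + t)/(2*P) (k(P, t) = -½ + (t + P)/(P + P) = -½ + (P + t)/((2*P)) = -½ + (P + t)*(1/(2*P)) = -½ + (P + t)/(2*P))
j(I, n) = -4 + I
U = 9589908/47 (U = -799159/(-4 + (½)*2/12) = -799159/(-4 + (½)*2*(1/12)) = -799159/(-4 + 1/12) = -799159/(-47/12) = -799159*(-12/47) = 9589908/47 ≈ 2.0404e+5)
1/(U*167455) = 1/((9589908/47)*167455) = (47/9589908)*(1/167455) = 47/1605878044140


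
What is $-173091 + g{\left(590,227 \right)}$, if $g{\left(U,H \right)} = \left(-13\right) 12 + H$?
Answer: $-173020$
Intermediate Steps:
$g{\left(U,H \right)} = -156 + H$
$-173091 + g{\left(590,227 \right)} = -173091 + \left(-156 + 227\right) = -173091 + 71 = -173020$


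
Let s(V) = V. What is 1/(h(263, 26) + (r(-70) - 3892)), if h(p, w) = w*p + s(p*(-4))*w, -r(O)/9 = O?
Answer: -1/23776 ≈ -4.2059e-5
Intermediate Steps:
r(O) = -9*O
h(p, w) = -3*p*w (h(p, w) = w*p + (p*(-4))*w = p*w + (-4*p)*w = p*w - 4*p*w = -3*p*w)
1/(h(263, 26) + (r(-70) - 3892)) = 1/(-3*263*26 + (-9*(-70) - 3892)) = 1/(-20514 + (630 - 3892)) = 1/(-20514 - 3262) = 1/(-23776) = -1/23776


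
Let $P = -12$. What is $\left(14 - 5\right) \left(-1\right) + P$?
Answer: $-21$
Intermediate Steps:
$\left(14 - 5\right) \left(-1\right) + P = \left(14 - 5\right) \left(-1\right) - 12 = 9 \left(-1\right) - 12 = -9 - 12 = -21$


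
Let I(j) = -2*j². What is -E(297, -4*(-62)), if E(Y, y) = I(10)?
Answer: 200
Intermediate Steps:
E(Y, y) = -200 (E(Y, y) = -2*10² = -2*100 = -200)
-E(297, -4*(-62)) = -1*(-200) = 200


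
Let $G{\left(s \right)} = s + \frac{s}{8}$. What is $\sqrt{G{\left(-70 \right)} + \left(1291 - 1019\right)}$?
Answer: $\frac{\sqrt{773}}{2} \approx 13.901$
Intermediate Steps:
$G{\left(s \right)} = \frac{9 s}{8}$ ($G{\left(s \right)} = s + s \frac{1}{8} = s + \frac{s}{8} = \frac{9 s}{8}$)
$\sqrt{G{\left(-70 \right)} + \left(1291 - 1019\right)} = \sqrt{\frac{9}{8} \left(-70\right) + \left(1291 - 1019\right)} = \sqrt{- \frac{315}{4} + 272} = \sqrt{\frac{773}{4}} = \frac{\sqrt{773}}{2}$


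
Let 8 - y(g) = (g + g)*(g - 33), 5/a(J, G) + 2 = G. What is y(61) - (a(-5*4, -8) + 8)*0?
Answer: -3408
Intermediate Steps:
a(J, G) = 5/(-2 + G)
y(g) = 8 - 2*g*(-33 + g) (y(g) = 8 - (g + g)*(g - 33) = 8 - 2*g*(-33 + g))
y(61) - (a(-5*4, -8) + 8)*0 = (8 - 2*61² + 66*61) - (5/(-2 - 8) + 8)*0 = (8 - 2*3721 + 4026) - (5/(-10) + 8)*0 = (8 - 7442 + 4026) - (5*(-⅒) + 8)*0 = -3408 - (-½ + 8)*0 = -3408 - 15*0/2 = -3408 - 1*0 = -3408 + 0 = -3408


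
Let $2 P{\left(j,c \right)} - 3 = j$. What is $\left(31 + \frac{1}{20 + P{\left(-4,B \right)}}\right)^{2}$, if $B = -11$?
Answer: $\frac{1466521}{1521} \approx 964.18$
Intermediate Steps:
$P{\left(j,c \right)} = \frac{3}{2} + \frac{j}{2}$
$\left(31 + \frac{1}{20 + P{\left(-4,B \right)}}\right)^{2} = \left(31 + \frac{1}{20 + \left(\frac{3}{2} + \frac{1}{2} \left(-4\right)\right)}\right)^{2} = \left(31 + \frac{1}{20 + \left(\frac{3}{2} - 2\right)}\right)^{2} = \left(31 + \frac{1}{20 - \frac{1}{2}}\right)^{2} = \left(31 + \frac{1}{\frac{39}{2}}\right)^{2} = \left(31 + \frac{2}{39}\right)^{2} = \left(\frac{1211}{39}\right)^{2} = \frac{1466521}{1521}$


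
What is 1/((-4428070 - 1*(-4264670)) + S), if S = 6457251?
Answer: 1/6293851 ≈ 1.5889e-7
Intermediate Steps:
1/((-4428070 - 1*(-4264670)) + S) = 1/((-4428070 - 1*(-4264670)) + 6457251) = 1/((-4428070 + 4264670) + 6457251) = 1/(-163400 + 6457251) = 1/6293851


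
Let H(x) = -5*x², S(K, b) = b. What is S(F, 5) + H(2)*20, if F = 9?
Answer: -395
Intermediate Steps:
S(F, 5) + H(2)*20 = 5 - 5*2²*20 = 5 - 5*4*20 = 5 - 20*20 = 5 - 400 = -395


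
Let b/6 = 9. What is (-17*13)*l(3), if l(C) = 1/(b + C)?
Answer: -221/57 ≈ -3.8772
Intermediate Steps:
b = 54 (b = 6*9 = 54)
l(C) = 1/(54 + C)
(-17*13)*l(3) = (-17*13)/(54 + 3) = -221/57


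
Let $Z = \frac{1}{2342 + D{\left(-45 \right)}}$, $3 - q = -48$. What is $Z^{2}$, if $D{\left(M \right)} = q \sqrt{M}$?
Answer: $\frac{1}{\left(2342 + 153 i \sqrt{5}\right)^{2}} \approx 1.7105 \cdot 10^{-7} - 5.1063 \cdot 10^{-8} i$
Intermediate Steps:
$q = 51$ ($q = 3 - -48 = 3 + 48 = 51$)
$D{\left(M \right)} = 51 \sqrt{M}$
$Z = \frac{1}{2342 + 153 i \sqrt{5}}$ ($Z = \frac{1}{2342 + 51 \sqrt{-45}} = \frac{1}{2342 + 51 \cdot 3 i \sqrt{5}} = \frac{1}{2342 + 153 i \sqrt{5}} \approx 0.00041806 - 6.1071 \cdot 10^{-5} i$)
$Z^{2} = \left(\frac{2342}{5602009} - \frac{153 i \sqrt{5}}{5602009}\right)^{2}$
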